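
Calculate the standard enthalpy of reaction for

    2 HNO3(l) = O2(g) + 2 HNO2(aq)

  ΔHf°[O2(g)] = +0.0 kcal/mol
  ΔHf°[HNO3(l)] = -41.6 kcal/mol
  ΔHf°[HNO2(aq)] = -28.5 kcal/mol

ΔH° = 26.2 kcal/mol

Products: 1·(+0.0) + 2·(-28.5) = -57.0
Reactants: 2·(-41.6) = -83.2
ΔH° = (-57.0) − (-83.2) = 26.2 kcal/mol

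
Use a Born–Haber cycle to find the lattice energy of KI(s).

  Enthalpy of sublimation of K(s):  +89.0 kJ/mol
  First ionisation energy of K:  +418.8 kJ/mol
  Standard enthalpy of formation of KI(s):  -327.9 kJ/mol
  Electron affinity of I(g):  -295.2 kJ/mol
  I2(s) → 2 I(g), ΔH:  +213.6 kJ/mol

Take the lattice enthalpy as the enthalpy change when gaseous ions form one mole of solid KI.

ΔHf° = 1·ΔHsub + 1·(ΣIE) + 1/2·D(I2) + 1·EA + U
-327.9 = 1·(+89.0) + 1·(+418.8) + 1/2·(+213.6) + 1·(-295.2) + U
U = -327.9 − (+319.4) = -647.3 kJ/mol

U = -647.3 kJ/mol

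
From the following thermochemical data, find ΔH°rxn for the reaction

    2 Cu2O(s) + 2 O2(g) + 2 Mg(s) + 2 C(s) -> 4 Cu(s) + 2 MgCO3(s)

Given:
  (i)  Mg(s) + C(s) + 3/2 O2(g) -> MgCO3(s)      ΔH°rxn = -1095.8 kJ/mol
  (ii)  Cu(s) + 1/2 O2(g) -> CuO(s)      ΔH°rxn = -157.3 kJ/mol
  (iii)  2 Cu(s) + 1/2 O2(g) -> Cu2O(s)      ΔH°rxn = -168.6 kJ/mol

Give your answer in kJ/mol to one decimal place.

ΔH°rxn = -1854.4 kJ/mol

(i) × 2: (2)·(-1095.8) = -2191.6 kJ/mol
(ii): not needed.
(iii) reversed and × 2: (-2)·(-168.6) = +337.2 kJ/mol
By Hess's law, ΔH°rxn = (-2191.6) + (+337.2) = -1854.4 kJ/mol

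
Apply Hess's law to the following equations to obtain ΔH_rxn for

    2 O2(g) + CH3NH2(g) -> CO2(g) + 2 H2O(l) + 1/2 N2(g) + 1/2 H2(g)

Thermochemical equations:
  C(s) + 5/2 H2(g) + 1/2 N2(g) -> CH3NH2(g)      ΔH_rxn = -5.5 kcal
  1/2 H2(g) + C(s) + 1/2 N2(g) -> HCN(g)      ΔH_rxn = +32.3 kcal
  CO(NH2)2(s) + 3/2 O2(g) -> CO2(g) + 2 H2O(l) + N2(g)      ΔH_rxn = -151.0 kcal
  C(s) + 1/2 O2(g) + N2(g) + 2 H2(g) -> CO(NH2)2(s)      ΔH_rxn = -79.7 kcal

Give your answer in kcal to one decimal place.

equation 1 reversed: +5.5 kcal
equation 2: not needed.
equation 3 as written: -151.0 kcal
equation 4 as written: -79.7 kcal
Since enthalpy is a state function, ΔH_rxn = (+5.5) + (-151.0) + (-79.7) = -225.2 kcal

ΔH_rxn = -225.2 kcal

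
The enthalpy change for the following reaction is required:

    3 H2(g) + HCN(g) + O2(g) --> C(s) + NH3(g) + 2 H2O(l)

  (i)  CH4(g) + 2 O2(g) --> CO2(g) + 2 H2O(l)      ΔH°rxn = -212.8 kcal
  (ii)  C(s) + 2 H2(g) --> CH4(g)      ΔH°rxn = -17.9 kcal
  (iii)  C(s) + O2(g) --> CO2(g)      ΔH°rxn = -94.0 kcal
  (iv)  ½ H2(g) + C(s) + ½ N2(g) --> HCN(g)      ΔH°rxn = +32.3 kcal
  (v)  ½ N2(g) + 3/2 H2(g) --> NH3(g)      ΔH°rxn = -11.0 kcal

ΔH°rxn = -180.0 kcal

(i) as written (H2O(l) already on the product side): -212.8 kcal
(ii) as written: -17.9 kcal
(iii) reversed: +94.0 kcal
(iv) reversed (reverse to put HCN(g) on the reactant side): -32.3 kcal
(v) as written (NH3(g) already on the product side): -11.0 kcal
ΔH°rxn = (-212.8) + (-17.9) + (+94.0) + (-32.3) + (-11.0) = -180.0 kcal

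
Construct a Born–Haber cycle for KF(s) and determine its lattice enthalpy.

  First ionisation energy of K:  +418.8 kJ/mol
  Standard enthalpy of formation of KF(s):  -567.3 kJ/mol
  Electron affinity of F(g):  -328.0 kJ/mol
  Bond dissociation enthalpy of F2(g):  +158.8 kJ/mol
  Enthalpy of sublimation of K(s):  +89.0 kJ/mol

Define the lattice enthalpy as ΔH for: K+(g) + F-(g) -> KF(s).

ΔHf° = 1·ΔHsub + 1·(ΣIE) + 1/2·D(F2) + 1·EA + U
-567.3 = 1·(+89.0) + 1·(+418.8) + 1/2·(+158.8) + 1·(-328.0) + U
U = -567.3 − (+259.2) = -826.5 kJ/mol

U = -826.5 kJ/mol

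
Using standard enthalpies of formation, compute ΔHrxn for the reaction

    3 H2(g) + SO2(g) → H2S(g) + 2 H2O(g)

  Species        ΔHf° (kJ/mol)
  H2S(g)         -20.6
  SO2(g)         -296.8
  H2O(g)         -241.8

ΔHrxn = -207.4 kJ/mol

Products: 1·(-20.6) + 2·(-241.8) = -504.2
Reactants: 3·(+0.0) + 1·(-296.8) = -296.8
ΔHrxn = (-504.2) − (-296.8) = -207.4 kJ/mol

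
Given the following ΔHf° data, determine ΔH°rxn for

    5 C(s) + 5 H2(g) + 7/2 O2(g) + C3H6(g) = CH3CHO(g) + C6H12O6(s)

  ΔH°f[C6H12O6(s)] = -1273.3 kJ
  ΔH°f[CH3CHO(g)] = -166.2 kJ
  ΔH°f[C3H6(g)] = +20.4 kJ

ΔH°rxn = -1459.9 kJ

Products: 1·(-166.2) + 1·(-1273.3) = -1439.5
Reactants: 5·(+0.0) + 5·(+0.0) + 7/2·(+0.0) + 1·(+20.4) = +20.4
ΔH°rxn = (-1439.5) − (+20.4) = -1459.9 kJ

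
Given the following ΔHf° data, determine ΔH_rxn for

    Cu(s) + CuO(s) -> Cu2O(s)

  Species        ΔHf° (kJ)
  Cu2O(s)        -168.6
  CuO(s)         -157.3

Products: 1·(-168.6) = -168.6
Reactants: 1·(+0.0) + 1·(-157.3) = -157.3
ΔH_rxn = (-168.6) − (-157.3) = -11.3 kJ

ΔH_rxn = -11.3 kJ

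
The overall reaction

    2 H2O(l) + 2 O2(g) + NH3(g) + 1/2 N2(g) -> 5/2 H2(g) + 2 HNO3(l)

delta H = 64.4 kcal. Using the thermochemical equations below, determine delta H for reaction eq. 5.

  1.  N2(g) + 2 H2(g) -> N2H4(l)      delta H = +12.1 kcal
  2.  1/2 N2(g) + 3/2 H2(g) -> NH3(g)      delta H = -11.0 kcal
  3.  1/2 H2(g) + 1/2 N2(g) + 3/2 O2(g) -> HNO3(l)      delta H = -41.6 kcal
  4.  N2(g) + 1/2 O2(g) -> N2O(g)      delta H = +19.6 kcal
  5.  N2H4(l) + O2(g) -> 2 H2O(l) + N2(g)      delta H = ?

delta H = -148.7 kcal

eq. 1 reversed: -12.1 kcal
eq. 2 reversed: +11.0 kcal
eq. 3 × 2: (2)·(-41.6) = -83.2 kcal
eq. 4: not needed.
eq. 5 reversed: contributes −x
+64.4 = (-12.1) + (+11.0) + (-83.2) − x
x = (+64.4 − (-84.3)) / (-1) = -148.7 kcal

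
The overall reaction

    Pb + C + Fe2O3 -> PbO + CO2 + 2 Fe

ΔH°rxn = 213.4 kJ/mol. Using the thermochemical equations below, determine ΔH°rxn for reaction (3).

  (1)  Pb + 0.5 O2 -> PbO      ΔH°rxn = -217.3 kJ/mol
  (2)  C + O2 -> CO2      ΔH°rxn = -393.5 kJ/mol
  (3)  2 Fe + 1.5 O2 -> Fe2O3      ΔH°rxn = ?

(1) as written: -217.3 kJ/mol
(2) as written: -393.5 kJ/mol
(3) reversed: contributes −x
+213.4 = (-217.3) + (-393.5) − x
x = (+213.4 − (-610.8)) / (-1) = -824.2 kJ/mol

ΔH°rxn = -824.2 kJ/mol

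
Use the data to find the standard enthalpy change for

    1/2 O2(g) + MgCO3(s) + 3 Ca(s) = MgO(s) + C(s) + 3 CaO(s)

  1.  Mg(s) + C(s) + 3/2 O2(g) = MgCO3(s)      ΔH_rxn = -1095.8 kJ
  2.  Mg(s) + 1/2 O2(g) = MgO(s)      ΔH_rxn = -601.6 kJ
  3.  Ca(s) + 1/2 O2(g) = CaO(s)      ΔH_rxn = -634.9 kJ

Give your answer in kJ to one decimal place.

ΔH_rxn = -1410.5 kJ

eq. 1 reversed (MgCO3(s) must end up as a reactant): +1095.8 kJ
eq. 2 as written (MgO(s) already on the product side): -601.6 kJ
eq. 3 × 3 (×3 to match 3 CaO(s) in the target): (3)·(-634.9) = -1904.7 kJ
By Hess's law, ΔH_rxn = (-1)·(-1095.8) + (1)·(-601.6) + (3)·(-634.9) = -1410.5 kJ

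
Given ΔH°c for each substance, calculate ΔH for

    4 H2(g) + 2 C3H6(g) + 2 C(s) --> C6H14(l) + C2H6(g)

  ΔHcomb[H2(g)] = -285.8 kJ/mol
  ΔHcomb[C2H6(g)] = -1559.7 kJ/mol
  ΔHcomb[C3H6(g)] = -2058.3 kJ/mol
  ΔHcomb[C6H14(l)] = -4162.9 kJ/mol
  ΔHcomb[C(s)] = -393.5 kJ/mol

With combustion enthalpies, reactants minus products:
= [4·(-285.8) + 2·(-2058.3) + 2·(-393.5)] − [1·(-4162.9) + 1·(-1559.7)]
= -324.2 kJ/mol

ΔH = -324.2 kJ/mol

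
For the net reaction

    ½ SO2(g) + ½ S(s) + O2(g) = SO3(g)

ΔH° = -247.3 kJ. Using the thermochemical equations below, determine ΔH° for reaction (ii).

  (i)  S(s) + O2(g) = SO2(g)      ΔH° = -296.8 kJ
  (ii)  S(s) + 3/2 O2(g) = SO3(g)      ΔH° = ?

ΔH° = -395.7 kJ

(i) reversed and × 1/2: (-1/2)·(-296.8) = +148.4 kJ
(ii) as written: contributes x
-247.3 = (+148.4) + x
x = (-247.3 − (+148.4)) / (1) = -395.7 kJ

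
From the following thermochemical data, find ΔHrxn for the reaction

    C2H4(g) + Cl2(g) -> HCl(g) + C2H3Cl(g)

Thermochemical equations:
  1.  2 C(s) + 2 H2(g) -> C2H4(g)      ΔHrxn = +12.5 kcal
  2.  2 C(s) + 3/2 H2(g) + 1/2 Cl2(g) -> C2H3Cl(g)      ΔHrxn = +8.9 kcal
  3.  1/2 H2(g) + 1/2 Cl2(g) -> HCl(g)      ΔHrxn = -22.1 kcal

eq. 1 reversed (C2H4(g) must end up as a reactant): -12.5 kcal
eq. 2 as written (C2H3Cl(g) already on the product side): +8.9 kcal
eq. 3 as written (HCl(g) already on the product side): -22.1 kcal
Summing the manipulated equations, ΔHrxn = (-1)·(+12.5) + (1)·(+8.9) + (1)·(-22.1) = -25.7 kcal

ΔHrxn = -25.7 kcal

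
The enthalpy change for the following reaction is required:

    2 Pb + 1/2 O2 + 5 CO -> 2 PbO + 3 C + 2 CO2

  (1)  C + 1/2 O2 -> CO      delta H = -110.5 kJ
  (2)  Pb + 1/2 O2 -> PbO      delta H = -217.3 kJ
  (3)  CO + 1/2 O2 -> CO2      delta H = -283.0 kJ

delta H = -669.1 kJ

(1) reversed and × 3 (C must end up as a product; ×3 to match 3 C in the target): (-3)·(-110.5) = +331.5 kJ
(2) × 2 (×2 to match 2 PbO in the target): (2)·(-217.3) = -434.6 kJ
(3) × 2 (×2 to match 2 CO2 in the target): (2)·(-283.0) = -566.0 kJ
Summing the manipulated equations, delta H = (-3)·(-110.5) + (2)·(-217.3) + (2)·(-283.0) = -669.1 kJ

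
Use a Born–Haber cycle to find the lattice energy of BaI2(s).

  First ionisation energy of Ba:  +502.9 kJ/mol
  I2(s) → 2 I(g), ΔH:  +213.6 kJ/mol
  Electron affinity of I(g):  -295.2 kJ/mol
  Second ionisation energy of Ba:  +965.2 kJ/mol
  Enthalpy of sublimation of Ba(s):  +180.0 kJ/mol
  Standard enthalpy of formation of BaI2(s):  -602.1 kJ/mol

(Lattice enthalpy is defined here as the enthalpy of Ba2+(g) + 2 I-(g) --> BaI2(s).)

U = -1873.4 kJ/mol

ΔHf° = 1·ΔHsub + 1·(ΣIE) + 1·D(I2) + 2·EA + U
-602.1 = 1·(+180.0) + 1·(+1468.1) + 1·(+213.6) + 2·(-295.2) + U
U = -602.1 − (+1271.3) = -1873.4 kJ/mol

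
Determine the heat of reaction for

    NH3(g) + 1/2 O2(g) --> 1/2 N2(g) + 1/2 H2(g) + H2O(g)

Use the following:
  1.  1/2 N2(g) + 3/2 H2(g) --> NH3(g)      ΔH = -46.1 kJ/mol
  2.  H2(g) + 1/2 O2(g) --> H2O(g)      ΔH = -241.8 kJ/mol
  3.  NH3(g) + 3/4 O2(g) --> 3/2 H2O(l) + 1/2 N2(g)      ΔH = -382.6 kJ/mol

eq. 1 reversed: +46.1 kJ/mol
eq. 2 as written (H2O(g) already on the product side): -241.8 kJ/mol
eq. 3: not needed (H2O(l) appears nowhere else).
Combining the equations, ΔH = (-1)·(-46.1) + (1)·(-241.8) = -195.7 kJ/mol

ΔH = -195.7 kJ/mol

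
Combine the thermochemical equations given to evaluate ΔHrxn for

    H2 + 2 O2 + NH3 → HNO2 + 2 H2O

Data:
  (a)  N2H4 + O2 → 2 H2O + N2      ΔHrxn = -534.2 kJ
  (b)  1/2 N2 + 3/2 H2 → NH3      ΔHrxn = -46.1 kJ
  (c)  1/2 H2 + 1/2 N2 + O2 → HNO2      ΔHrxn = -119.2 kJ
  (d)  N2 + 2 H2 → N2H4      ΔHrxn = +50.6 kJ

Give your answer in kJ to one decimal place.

(a) as written: -534.2 kJ
(b) reversed: +46.1 kJ
(c) as written: -119.2 kJ
(d) as written: +50.6 kJ
Combining the equations, ΔHrxn = (1)·(-534.2) + (-1)·(-46.1) + (1)·(-119.2) + (1)·(+50.6) = -556.7 kJ

ΔHrxn = -556.7 kJ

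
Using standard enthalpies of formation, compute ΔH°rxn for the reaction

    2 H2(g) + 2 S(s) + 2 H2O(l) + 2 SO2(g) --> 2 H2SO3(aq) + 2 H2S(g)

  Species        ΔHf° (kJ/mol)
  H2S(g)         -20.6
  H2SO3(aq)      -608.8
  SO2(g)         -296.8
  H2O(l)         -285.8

ΔH°rxn = -93.6 kJ/mol

Products: 2·(-608.8) + 2·(-20.6) = -1258.8
Reactants: 2·(+0.0) + 2·(+0.0) + 2·(-285.8) + 2·(-296.8) = -1165.2
ΔH°rxn = (-1258.8) − (-1165.2) = -93.6 kJ/mol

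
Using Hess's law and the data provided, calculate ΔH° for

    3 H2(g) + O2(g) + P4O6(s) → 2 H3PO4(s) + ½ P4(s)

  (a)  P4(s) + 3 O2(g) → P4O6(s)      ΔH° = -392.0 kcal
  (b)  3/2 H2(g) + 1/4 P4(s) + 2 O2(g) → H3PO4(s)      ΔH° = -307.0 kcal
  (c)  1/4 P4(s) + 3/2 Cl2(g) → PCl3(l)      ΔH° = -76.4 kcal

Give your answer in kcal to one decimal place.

ΔH° = -222.0 kcal

(a) reversed (reverse to put P4O6(s) on the reactant side): +392.0 kcal
(b) × 2 (scale by 2 for the 2 H3PO4(s)): (2)·(-307.0) = -614.0 kcal
(c): not needed (Cl2(g) appears nowhere else).
Summing the manipulated equations, ΔH° = (+392.0) + (-614.0) = -222.0 kcal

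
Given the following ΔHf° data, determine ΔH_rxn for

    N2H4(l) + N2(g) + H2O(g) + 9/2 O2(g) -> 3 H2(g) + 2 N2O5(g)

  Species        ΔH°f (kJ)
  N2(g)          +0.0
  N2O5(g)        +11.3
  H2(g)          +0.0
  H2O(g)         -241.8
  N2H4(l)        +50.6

Products: 3·(+0.0) + 2·(+11.3) = +22.6
Reactants: 1·(+50.6) + 1·(+0.0) + 1·(-241.8) + 9/2·(+0.0) = -191.2
ΔH_rxn = (+22.6) − (-191.2) = 213.8 kJ

ΔH_rxn = 213.8 kJ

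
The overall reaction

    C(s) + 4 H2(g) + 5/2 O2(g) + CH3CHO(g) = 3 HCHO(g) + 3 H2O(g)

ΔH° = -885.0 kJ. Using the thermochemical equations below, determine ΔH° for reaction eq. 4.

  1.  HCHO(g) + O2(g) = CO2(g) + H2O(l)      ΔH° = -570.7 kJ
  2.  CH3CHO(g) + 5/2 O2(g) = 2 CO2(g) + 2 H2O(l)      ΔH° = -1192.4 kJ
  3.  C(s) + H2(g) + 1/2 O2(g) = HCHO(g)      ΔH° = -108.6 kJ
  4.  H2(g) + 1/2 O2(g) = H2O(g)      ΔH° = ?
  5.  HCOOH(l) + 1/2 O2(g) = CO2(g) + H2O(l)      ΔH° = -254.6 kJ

ΔH° = -241.8 kJ

eq. 1 reversed and × 2: (-2)·(-570.7) = +1141.4 kJ
eq. 2 as written: -1192.4 kJ
eq. 3 as written: -108.6 kJ
eq. 4 × 3: contributes 3·x
eq. 5: not needed.
-885.0 = (+1141.4) + (-1192.4) + (-108.6) + 3·x
x = (-885.0 − (-159.6)) / (3) = -241.8 kJ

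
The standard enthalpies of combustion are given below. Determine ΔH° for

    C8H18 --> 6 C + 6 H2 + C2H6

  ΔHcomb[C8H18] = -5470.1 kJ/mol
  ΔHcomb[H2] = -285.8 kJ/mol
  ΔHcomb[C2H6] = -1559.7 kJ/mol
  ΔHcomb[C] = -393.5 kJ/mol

ΔH° = 165.4 kJ/mol

Using ΔH = Σ nΔHc°(reactants) − Σ nΔHc°(products):
= [1·(-5470.1)] − [6·(-393.5) + 6·(-285.8) + 1·(-1559.7)]
= 165.4 kJ/mol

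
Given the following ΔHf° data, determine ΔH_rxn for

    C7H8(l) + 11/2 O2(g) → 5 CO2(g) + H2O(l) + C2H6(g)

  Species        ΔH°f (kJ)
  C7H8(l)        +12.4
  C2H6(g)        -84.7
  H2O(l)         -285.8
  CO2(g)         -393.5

Products: 5·(-393.5) + 1·(-285.8) + 1·(-84.7) = -2338.0
Reactants: 1·(+12.4) + 11/2·(+0.0) = +12.4
ΔH_rxn = (-2338.0) − (+12.4) = -2350.4 kJ

ΔH_rxn = -2350.4 kJ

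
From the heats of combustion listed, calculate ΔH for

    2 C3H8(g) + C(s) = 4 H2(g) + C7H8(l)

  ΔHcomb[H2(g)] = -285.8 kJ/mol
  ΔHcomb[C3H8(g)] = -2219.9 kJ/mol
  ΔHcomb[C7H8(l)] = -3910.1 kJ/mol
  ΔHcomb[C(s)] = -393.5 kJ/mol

ΔH = 220.0 kJ/mol

With combustion enthalpies, reactants minus products:
= [2·(-2219.9) + 1·(-393.5)] − [4·(-285.8) + 1·(-3910.1)]
= 220.0 kJ/mol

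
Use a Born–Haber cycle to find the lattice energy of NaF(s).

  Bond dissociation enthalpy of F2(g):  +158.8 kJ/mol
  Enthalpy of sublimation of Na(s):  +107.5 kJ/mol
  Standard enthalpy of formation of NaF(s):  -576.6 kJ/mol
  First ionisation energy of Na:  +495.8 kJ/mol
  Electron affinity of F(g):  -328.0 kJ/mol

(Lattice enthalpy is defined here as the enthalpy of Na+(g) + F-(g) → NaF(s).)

ΔHf° = 1·ΔHsub + 1·(ΣIE) + 1/2·D(F2) + 1·EA + U
-576.6 = 1·(+107.5) + 1·(+495.8) + 1/2·(+158.8) + 1·(-328.0) + U
U = -576.6 − (+354.7) = -931.3 kJ/mol

U = -931.3 kJ/mol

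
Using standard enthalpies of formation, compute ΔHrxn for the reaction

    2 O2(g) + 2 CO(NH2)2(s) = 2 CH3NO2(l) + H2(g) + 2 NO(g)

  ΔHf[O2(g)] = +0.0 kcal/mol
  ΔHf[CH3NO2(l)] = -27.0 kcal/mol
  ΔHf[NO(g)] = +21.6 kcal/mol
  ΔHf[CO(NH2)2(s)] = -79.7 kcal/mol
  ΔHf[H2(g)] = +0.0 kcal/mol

Products: 2·(-27.0) + 1·(+0.0) + 2·(+21.6) = -10.8
Reactants: 2·(+0.0) + 2·(-79.7) = -159.4
ΔHrxn = (-10.8) − (-159.4) = 148.6 kcal/mol

ΔHrxn = 148.6 kcal/mol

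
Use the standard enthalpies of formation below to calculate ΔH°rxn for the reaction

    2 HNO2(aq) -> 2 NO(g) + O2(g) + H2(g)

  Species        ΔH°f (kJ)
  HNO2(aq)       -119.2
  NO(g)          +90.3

Products: 2·(+90.3) + 1·(+0.0) + 1·(+0.0) = +180.6
Reactants: 2·(-119.2) = -238.4
ΔH°rxn = (+180.6) − (-238.4) = 419.0 kJ

ΔH°rxn = 419.0 kJ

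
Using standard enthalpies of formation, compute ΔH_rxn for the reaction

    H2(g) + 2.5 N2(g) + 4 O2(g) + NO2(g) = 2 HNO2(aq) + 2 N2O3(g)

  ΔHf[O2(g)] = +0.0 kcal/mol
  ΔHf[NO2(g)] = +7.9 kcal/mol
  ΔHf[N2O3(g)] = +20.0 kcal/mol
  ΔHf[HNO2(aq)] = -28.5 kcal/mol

ΔH_rxn = -24.9 kcal/mol

Products: 2·(-28.5) + 2·(+20.0) = -17.0
Reactants: 1·(+0.0) + 5/2·(+0.0) + 4·(+0.0) + 1·(+7.9) = +7.9
ΔH_rxn = (-17.0) − (+7.9) = -24.9 kcal/mol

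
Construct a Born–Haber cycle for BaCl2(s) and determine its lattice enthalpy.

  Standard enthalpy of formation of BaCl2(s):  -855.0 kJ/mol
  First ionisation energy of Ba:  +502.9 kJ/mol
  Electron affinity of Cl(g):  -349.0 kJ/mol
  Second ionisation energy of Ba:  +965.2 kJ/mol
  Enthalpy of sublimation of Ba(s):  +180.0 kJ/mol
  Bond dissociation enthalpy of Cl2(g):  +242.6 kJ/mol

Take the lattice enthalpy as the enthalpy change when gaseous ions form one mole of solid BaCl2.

U = -2047.7 kJ/mol

ΔHf° = 1·ΔHsub + 1·(ΣIE) + 1·D(Cl2) + 2·EA + U
-855.0 = 1·(+180.0) + 1·(+1468.1) + 1·(+242.6) + 2·(-349.0) + U
U = -855.0 − (+1192.7) = -2047.7 kJ/mol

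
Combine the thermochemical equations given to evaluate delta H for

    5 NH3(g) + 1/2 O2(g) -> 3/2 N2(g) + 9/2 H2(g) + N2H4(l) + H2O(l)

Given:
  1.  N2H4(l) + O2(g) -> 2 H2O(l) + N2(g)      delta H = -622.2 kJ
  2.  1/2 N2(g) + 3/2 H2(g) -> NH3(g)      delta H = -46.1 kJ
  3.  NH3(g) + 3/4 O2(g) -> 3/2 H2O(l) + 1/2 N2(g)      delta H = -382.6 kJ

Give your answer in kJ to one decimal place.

delta H = -4.7 kJ

eq. 1 reversed (reverse to put N2H4(l) on the product side): +622.2 kJ
eq. 2 reversed and × 3 (H2(g) must end up as a product; ×3 to match 9/2 H2(g) in the target): (-3)·(-46.1) = +138.3 kJ
eq. 3 × 2: (2)·(-382.6) = -765.2 kJ
delta H = (-1)·(-622.2) + (-3)·(-46.1) + (2)·(-382.6) = -4.7 kJ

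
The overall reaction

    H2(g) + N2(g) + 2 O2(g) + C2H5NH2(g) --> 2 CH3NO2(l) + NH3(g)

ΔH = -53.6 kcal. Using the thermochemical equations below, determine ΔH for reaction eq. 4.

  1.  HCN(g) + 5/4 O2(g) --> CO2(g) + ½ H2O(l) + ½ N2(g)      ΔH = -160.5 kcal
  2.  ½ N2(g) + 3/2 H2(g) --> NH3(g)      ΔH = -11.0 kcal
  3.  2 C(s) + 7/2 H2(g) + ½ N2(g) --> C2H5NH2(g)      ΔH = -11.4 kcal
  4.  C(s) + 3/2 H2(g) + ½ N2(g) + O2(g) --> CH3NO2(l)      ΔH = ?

eq. 1: not needed.
eq. 2 as written: -11.0 kcal
eq. 3 reversed: +11.4 kcal
eq. 4 × 2: contributes 2·x
-53.6 = (-11.0) + (+11.4) + 2·x
x = (-53.6 − (+0.4)) / (2) = -27.0 kcal

ΔH = -27.0 kcal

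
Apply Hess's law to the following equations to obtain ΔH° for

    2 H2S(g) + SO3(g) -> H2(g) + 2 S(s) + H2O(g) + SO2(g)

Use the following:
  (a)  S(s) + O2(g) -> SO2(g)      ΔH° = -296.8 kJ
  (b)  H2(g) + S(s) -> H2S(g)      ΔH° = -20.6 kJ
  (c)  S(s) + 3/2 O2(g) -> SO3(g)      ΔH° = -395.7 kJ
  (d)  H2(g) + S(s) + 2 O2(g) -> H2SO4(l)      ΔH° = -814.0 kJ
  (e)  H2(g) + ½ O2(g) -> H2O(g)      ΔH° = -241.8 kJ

ΔH° = -101.7 kJ

(a) as written: -296.8 kJ
(b) reversed and × 2: (-2)·(-20.6) = +41.2 kJ
(c) reversed: +395.7 kJ
(d): not needed.
(e) as written: -241.8 kJ
ΔH° = (1)·(-296.8) + (-2)·(-20.6) + (-1)·(-395.7) + (1)·(-241.8) = -101.7 kJ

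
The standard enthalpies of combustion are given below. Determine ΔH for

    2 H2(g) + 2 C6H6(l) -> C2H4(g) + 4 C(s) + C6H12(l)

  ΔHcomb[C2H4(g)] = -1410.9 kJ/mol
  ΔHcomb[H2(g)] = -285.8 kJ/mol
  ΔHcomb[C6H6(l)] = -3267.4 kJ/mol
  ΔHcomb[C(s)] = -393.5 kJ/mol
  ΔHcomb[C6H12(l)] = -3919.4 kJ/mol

ΔH = -202.1 kJ/mol

Using ΔH = Σ nΔHc°(reactants) − Σ nΔHc°(products):
= [2·(-285.8) + 2·(-3267.4)] − [1·(-1410.9) + 4·(-393.5) + 1·(-3919.4)]
= -202.1 kJ/mol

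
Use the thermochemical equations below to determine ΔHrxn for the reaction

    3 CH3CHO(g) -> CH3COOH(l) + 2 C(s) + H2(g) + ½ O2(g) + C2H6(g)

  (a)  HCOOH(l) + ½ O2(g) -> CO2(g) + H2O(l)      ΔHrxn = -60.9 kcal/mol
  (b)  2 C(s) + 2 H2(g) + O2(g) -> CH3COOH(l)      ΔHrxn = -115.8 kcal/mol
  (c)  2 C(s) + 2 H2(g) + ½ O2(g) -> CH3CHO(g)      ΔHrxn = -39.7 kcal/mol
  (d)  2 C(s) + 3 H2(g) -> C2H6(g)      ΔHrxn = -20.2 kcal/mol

(a): not needed (HCOOH(l) appears nowhere else).
(b) as written (CH3COOH(l) already on the product side): -115.8 kcal/mol
(c) reversed and × 3 (reverse to put CH3CHO(g) on the reactant side; scale by 3 for the 3 CH3CHO(g)): (-3)·(-39.7) = +119.1 kcal/mol
(d) as written (C2H6(g) already on the product side): -20.2 kcal/mol
By Hess's law, ΔHrxn = (1)·(-115.8) + (-3)·(-39.7) + (1)·(-20.2) = -16.9 kcal/mol

ΔHrxn = -16.9 kcal/mol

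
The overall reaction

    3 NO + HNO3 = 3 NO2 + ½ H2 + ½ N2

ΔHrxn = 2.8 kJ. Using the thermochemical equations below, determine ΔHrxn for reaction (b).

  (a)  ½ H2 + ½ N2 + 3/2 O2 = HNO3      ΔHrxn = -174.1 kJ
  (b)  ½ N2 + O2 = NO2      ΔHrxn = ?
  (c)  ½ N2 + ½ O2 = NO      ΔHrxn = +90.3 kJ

ΔHrxn = 33.2 kJ

(a) reversed: +174.1 kJ
(b) × 3: contributes 3·x
(c) reversed and × 3: (-3)·(+90.3) = -270.9 kJ
+2.8 = (+174.1) + (-270.9) + 3·x
x = (+2.8 − (-96.8)) / (3) = 33.2 kJ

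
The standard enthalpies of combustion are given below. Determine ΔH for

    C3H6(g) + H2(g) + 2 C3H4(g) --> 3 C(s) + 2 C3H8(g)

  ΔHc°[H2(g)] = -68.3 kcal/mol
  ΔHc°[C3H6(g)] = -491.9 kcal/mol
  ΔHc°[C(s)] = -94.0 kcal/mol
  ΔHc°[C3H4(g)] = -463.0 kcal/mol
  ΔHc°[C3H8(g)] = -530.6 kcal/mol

ΔH = -143.0 kcal/mol

Using ΔH = Σ nΔHc°(reactants) − Σ nΔHc°(products):
= [1·(-491.9) + 1·(-68.3) + 2·(-463.0)] − [3·(-94.0) + 2·(-530.6)]
= -143.0 kcal/mol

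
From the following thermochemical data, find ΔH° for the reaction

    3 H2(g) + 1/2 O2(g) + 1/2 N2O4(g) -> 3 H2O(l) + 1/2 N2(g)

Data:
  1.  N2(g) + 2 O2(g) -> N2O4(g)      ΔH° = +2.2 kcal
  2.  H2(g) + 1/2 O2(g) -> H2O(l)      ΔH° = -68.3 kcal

eq. 1 reversed and × 1/2: (-1/2)·(+2.2) = -1.1 kcal
eq. 2 × 3: (3)·(-68.3) = -204.9 kcal
Since enthalpy is a state function, ΔH° = (-1.1) + (-204.9) = -206.0 kcal

ΔH° = -206.0 kcal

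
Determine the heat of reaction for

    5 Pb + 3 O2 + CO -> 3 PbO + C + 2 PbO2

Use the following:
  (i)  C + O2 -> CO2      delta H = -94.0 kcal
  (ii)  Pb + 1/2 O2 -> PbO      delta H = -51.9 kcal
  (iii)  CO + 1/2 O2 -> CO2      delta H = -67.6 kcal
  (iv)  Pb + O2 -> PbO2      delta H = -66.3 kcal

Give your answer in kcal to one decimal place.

delta H = -261.9 kcal

(i) reversed (C must end up as a product): +94.0 kcal
(ii) × 3 (scale by 3 for the 3 PbO): (3)·(-51.9) = -155.7 kcal
(iii) as written (CO already on the reactant side): -67.6 kcal
(iv) × 2 (scale by 2 for the 2 PbO2): (2)·(-66.3) = -132.6 kcal
Combining the equations, delta H = (-1)·(-94.0) + (3)·(-51.9) + (1)·(-67.6) + (2)·(-66.3) = -261.9 kcal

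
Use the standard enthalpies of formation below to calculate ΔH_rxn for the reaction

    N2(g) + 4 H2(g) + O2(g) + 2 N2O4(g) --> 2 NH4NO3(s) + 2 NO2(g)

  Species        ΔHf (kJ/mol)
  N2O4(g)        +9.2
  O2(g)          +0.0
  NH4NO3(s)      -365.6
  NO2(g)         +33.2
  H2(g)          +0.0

ΔH_rxn = -683.2 kJ/mol

Products: 2·(-365.6) + 2·(+33.2) = -664.8
Reactants: 1·(+0.0) + 4·(+0.0) + 1·(+0.0) + 2·(+9.2) = +18.4
ΔH_rxn = (-664.8) − (+18.4) = -683.2 kJ/mol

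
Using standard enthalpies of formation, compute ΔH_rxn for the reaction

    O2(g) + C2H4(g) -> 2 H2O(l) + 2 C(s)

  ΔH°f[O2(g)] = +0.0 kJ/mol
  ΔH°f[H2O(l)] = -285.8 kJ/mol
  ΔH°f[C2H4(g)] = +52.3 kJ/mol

ΔH_rxn = -623.9 kJ/mol

ΔH°rxn = Σ nΔHf°(products) − Σ nΔHf°(reactants).
Products: 2·(-285.8) + 2·(+0.0) = -571.6
Reactants: 1·(+0.0) + 1·(+52.3) = +52.3
ΔH_rxn = (-571.6) − (+52.3) = -623.9 kJ/mol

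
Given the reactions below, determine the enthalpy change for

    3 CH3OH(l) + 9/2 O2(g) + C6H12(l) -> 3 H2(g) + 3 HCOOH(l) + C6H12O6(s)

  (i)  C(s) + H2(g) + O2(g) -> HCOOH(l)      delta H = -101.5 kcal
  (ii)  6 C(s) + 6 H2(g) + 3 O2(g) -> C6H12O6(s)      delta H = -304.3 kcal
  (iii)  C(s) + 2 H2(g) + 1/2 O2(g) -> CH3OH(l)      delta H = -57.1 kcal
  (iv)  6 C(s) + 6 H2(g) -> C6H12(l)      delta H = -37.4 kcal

(i) × 3: (3)·(-101.5) = -304.5 kcal
(ii) as written: -304.3 kcal
(iii) reversed and × 3: (-3)·(-57.1) = +171.3 kcal
(iv) reversed: +37.4 kcal
delta H = (-304.5) + (-304.3) + (+171.3) + (+37.4) = -400.1 kcal

delta H = -400.1 kcal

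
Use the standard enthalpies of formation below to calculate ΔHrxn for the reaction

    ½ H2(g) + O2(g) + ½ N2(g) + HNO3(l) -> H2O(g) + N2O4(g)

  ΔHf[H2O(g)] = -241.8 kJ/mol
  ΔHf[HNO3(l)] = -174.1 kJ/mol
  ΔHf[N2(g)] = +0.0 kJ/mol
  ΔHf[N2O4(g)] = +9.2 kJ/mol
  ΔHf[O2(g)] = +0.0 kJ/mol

ΔHrxn = -58.5 kJ/mol

Products: 1·(-241.8) + 1·(+9.2) = -232.6
Reactants: 1/2·(+0.0) + 1·(+0.0) + 1/2·(+0.0) + 1·(-174.1) = -174.1
ΔHrxn = (-232.6) − (-174.1) = -58.5 kJ/mol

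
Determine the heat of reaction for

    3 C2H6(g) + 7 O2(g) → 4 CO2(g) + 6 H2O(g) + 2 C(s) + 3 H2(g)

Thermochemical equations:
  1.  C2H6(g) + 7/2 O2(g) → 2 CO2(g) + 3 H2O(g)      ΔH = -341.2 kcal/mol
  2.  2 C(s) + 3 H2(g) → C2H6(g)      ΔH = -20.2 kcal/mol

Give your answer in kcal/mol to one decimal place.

ΔH = -662.2 kcal/mol

eq. 1 × 2: (2)·(-341.2) = -682.4 kcal/mol
eq. 2 reversed: +20.2 kcal/mol
Combining the equations, ΔH = (2)·(-341.2) + (-1)·(-20.2) = -662.2 kcal/mol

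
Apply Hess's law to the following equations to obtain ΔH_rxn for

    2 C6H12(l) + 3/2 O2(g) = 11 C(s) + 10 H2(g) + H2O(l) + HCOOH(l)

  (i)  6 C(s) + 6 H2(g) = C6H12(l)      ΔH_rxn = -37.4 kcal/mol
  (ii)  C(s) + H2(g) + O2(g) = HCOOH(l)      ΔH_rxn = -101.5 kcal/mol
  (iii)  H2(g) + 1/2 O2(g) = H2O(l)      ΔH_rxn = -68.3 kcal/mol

ΔH_rxn = -95.0 kcal/mol

(i) reversed and × 2: (-2)·(-37.4) = +74.8 kcal/mol
(ii) as written: -101.5 kcal/mol
(iii) as written: -68.3 kcal/mol
ΔH_rxn = (-2)·(-37.4) + (1)·(-101.5) + (1)·(-68.3) = -95.0 kcal/mol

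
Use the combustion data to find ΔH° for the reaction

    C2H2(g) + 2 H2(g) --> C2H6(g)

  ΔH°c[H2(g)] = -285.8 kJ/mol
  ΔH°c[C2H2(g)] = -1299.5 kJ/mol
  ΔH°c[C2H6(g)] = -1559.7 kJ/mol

Using ΔH = Σ nΔHc°(reactants) − Σ nΔHc°(products):
= [1·(-1299.5) + 2·(-285.8)] − [1·(-1559.7)]
= -311.4 kJ/mol

ΔH° = -311.4 kJ/mol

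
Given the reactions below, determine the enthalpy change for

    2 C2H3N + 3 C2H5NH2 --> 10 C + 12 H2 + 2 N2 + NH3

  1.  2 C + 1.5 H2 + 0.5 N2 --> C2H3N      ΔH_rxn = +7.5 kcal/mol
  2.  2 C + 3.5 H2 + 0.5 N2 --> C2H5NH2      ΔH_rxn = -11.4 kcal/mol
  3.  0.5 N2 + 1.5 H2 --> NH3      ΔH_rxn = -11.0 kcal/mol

eq. 1 reversed and × 2 (C2H3N must end up as a reactant; scale by 2 for the 2 C2H3N): (-2)·(+7.5) = -15.0 kcal/mol
eq. 2 reversed and × 3 (reverse to put C2H5NH2 on the reactant side; ×3 to match 3 C2H5NH2 in the target): (-3)·(-11.4) = +34.2 kcal/mol
eq. 3 as written (NH3 already on the product side): -11.0 kcal/mol
Summing the manipulated equations, ΔH_rxn = (-15.0) + (+34.2) + (-11.0) = 8.2 kcal/mol

ΔH_rxn = 8.2 kcal/mol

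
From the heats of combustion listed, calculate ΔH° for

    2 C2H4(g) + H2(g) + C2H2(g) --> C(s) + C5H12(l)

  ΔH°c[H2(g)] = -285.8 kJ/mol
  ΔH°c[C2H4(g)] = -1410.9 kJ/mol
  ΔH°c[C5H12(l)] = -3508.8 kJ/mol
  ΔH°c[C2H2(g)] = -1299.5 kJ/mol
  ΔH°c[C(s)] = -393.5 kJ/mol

ΔH° = -504.8 kJ/mol

Using ΔH = Σ nΔHc°(reactants) − Σ nΔHc°(products):
= [2·(-1410.9) + 1·(-285.8) + 1·(-1299.5)] − [1·(-393.5) + 1·(-3508.8)]
= -504.8 kJ/mol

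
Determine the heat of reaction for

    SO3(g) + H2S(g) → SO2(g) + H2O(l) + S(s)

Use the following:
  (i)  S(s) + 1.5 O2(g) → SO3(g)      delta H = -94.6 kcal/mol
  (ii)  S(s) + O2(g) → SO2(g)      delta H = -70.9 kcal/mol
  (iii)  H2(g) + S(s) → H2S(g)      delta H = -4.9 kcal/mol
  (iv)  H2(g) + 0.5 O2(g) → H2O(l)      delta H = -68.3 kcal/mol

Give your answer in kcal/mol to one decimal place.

(i) reversed (reverse to put SO3(g) on the reactant side): +94.6 kcal/mol
(ii) as written (SO2(g) already on the product side): -70.9 kcal/mol
(iii) reversed (H2S(g) must end up as a reactant): +4.9 kcal/mol
(iv) as written (H2O(l) already on the product side): -68.3 kcal/mol
Summing the manipulated equations, delta H = (-1)·(-94.6) + (1)·(-70.9) + (-1)·(-4.9) + (1)·(-68.3) = -39.7 kcal/mol

delta H = -39.7 kcal/mol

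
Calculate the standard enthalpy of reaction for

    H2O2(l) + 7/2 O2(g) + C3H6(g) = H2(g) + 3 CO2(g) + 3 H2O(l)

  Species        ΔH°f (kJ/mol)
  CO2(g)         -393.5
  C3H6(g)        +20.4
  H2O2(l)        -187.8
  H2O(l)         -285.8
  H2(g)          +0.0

ΔH°rxn = -1870.5 kJ/mol

Products: 1·(+0.0) + 3·(-393.5) + 3·(-285.8) = -2037.9
Reactants: 1·(-187.8) + 7/2·(+0.0) + 1·(+20.4) = -167.4
ΔH°rxn = (-2037.9) − (-167.4) = -1870.5 kJ/mol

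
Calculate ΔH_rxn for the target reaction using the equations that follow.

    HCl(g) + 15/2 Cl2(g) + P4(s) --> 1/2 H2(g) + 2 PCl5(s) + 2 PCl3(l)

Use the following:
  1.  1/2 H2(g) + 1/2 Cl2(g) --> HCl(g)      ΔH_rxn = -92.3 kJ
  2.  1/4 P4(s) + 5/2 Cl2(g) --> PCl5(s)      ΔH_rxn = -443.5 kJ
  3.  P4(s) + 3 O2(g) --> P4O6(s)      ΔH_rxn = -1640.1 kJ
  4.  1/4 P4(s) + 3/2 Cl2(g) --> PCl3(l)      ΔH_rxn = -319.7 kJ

ΔH_rxn = -1434.1 kJ

eq. 1 reversed (reverse to put HCl(g) on the reactant side): +92.3 kJ
eq. 2 × 2 (×2 to match 2 PCl5(s) in the target): (2)·(-443.5) = -887.0 kJ
eq. 3: not needed (P4O6(s) appears nowhere else).
eq. 4 × 2 (×2 to match 2 PCl3(l) in the target): (2)·(-319.7) = -639.4 kJ
ΔH_rxn = (+92.3) + (-887.0) + (-639.4) = -1434.1 kJ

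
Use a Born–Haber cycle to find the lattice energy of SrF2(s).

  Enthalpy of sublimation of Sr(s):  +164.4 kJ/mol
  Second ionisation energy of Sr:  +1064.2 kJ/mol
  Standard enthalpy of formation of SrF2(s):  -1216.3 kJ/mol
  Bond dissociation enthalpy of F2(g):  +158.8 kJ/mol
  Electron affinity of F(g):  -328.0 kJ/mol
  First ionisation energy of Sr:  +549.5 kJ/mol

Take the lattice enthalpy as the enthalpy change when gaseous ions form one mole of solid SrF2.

U = -2497.2 kJ/mol

ΔHf° = 1·ΔHsub + 1·(ΣIE) + 1·D(F2) + 2·EA + U
-1216.3 = 1·(+164.4) + 1·(+1613.7) + 1·(+158.8) + 2·(-328.0) + U
U = -1216.3 − (+1280.9) = -2497.2 kJ/mol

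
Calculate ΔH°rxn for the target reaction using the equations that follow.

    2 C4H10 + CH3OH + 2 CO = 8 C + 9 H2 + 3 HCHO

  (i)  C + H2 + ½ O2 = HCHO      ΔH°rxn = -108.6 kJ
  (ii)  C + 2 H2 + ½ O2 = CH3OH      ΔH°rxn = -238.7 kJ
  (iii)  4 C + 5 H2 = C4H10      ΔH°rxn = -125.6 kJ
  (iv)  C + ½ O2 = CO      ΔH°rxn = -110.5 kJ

(i) × 3: (3)·(-108.6) = -325.8 kJ
(ii) reversed: +238.7 kJ
(iii) reversed and × 2: (-2)·(-125.6) = +251.2 kJ
(iv) reversed and × 2: (-2)·(-110.5) = +221.0 kJ
ΔH°rxn = (3)·(-108.6) + (-1)·(-238.7) + (-2)·(-125.6) + (-2)·(-110.5) = 385.1 kJ

ΔH°rxn = 385.1 kJ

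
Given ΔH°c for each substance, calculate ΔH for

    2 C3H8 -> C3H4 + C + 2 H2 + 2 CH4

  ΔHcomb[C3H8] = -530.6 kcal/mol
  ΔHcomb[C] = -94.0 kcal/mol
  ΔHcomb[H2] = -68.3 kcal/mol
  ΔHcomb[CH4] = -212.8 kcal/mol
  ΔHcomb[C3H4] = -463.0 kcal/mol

Using ΔH = Σ nΔHc°(reactants) − Σ nΔHc°(products):
= [2·(-530.6)] − [1·(-463.0) + 1·(-94.0) + 2·(-68.3) + 2·(-212.8)]
= 58.0 kcal/mol

ΔH = 58.0 kcal/mol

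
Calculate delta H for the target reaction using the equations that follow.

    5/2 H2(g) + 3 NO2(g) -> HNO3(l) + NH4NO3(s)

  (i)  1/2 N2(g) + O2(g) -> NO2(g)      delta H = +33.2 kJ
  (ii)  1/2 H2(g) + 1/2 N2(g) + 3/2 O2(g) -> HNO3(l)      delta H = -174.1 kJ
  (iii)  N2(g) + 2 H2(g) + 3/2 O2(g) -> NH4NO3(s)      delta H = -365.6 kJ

(i) reversed and × 3: (-3)·(+33.2) = -99.6 kJ
(ii) as written: -174.1 kJ
(iii) as written: -365.6 kJ
delta H = (-99.6) + (-174.1) + (-365.6) = -639.3 kJ

delta H = -639.3 kJ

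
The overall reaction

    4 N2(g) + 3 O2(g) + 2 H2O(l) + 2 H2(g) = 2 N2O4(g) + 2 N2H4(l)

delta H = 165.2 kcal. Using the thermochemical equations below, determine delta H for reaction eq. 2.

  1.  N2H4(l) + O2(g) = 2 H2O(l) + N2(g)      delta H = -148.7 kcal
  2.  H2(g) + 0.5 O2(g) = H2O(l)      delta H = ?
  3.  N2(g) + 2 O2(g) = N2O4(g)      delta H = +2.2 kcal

eq. 1 reversed and × 2 (N2H4(l) must end up as a product; ×2 to match 2 N2H4(l) in the target): (-2)·(-148.7) = +297.4 kcal
eq. 2 × 2 (×2 to match 2 H2(g) in the target): contributes 2·x
eq. 3 × 2 (×2 to match 2 N2O4(g) in the target): (2)·(+2.2) = +4.4 kcal
+165.2 = (+297.4) + (+4.4) + 2·x
x = (+165.2 − (+301.8)) / (2) = -68.3 kcal

delta H = -68.3 kcal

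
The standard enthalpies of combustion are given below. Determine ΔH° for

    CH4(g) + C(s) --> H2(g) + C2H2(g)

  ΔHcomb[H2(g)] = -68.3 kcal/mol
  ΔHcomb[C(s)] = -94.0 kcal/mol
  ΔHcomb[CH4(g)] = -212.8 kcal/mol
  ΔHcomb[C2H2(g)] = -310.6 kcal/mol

Using ΔH = Σ nΔHc°(reactants) − Σ nΔHc°(products):
= [1·(-212.8) + 1·(-94.0)] − [1·(-68.3) + 1·(-310.6)]
= 72.1 kcal/mol

ΔH° = 72.1 kcal/mol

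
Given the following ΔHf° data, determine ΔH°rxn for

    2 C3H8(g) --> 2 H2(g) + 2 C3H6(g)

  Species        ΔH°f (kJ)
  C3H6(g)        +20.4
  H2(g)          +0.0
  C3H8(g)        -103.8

ΔH°rxn = Σ nΔHf°(products) − Σ nΔHf°(reactants).
Products: 2·(+0.0) + 2·(+20.4) = +40.8
Reactants: 2·(-103.8) = -207.6
ΔH°rxn = (+40.8) − (-207.6) = 248.4 kJ

ΔH°rxn = 248.4 kJ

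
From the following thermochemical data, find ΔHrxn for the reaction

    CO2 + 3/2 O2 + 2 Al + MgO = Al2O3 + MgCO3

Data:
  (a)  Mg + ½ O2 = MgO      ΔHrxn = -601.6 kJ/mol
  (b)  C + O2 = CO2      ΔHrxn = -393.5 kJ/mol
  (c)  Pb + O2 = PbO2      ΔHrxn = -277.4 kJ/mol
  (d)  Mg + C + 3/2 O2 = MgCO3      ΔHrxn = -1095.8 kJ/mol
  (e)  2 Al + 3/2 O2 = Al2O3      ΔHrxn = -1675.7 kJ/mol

(a) reversed (reverse to put MgO on the reactant side): +601.6 kJ/mol
(b) reversed (reverse to put CO2 on the reactant side): +393.5 kJ/mol
(c): not needed (Pb appears nowhere else).
(d) as written (MgCO3 already on the product side): -1095.8 kJ/mol
(e) as written (Al2O3 already on the product side): -1675.7 kJ/mol
By Hess's law, ΔHrxn = (+601.6) + (+393.5) + (-1095.8) + (-1675.7) = -1776.4 kJ/mol

ΔHrxn = -1776.4 kJ/mol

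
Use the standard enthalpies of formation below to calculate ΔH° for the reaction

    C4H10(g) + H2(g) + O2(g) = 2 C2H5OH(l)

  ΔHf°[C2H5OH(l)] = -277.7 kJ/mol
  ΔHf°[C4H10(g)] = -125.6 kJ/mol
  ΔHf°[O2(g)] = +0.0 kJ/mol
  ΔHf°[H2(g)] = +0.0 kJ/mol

ΔH°rxn = Σ nΔHf°(products) − Σ nΔHf°(reactants).
Products: 2·(-277.7) = -555.4
Reactants: 1·(-125.6) + 1·(+0.0) + 1·(+0.0) = -125.6
ΔH° = (-555.4) − (-125.6) = -429.8 kJ/mol

ΔH° = -429.8 kJ/mol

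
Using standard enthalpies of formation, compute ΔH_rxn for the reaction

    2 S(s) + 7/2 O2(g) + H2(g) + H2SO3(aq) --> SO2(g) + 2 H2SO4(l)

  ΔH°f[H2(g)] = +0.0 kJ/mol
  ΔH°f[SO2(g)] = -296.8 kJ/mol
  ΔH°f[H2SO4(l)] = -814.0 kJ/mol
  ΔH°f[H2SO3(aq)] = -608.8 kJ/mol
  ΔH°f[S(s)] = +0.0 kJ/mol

Products: 1·(-296.8) + 2·(-814.0) = -1924.8
Reactants: 2·(+0.0) + 7/2·(+0.0) + 1·(+0.0) + 1·(-608.8) = -608.8
ΔH_rxn = (-1924.8) − (-608.8) = -1316.0 kJ/mol

ΔH_rxn = -1316.0 kJ/mol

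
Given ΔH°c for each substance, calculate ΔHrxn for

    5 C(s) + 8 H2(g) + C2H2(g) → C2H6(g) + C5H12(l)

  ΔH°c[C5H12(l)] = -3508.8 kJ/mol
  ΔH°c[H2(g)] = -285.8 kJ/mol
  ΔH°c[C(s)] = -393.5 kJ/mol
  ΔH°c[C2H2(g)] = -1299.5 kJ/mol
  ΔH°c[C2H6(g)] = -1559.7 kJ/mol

With combustion enthalpies, reactants minus products:
= [5·(-393.5) + 8·(-285.8) + 1·(-1299.5)] − [1·(-1559.7) + 1·(-3508.8)]
= -484.9 kJ/mol

ΔHrxn = -484.9 kJ/mol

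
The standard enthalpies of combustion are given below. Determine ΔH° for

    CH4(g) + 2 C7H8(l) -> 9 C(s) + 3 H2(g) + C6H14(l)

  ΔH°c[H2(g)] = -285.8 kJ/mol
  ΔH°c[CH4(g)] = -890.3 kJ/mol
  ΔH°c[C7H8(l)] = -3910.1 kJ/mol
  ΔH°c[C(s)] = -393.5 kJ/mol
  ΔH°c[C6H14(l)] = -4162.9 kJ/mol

With combustion enthalpies, reactants minus products:
= [1·(-890.3) + 2·(-3910.1)] − [9·(-393.5) + 3·(-285.8) + 1·(-4162.9)]
= -148.7 kJ/mol

ΔH° = -148.7 kJ/mol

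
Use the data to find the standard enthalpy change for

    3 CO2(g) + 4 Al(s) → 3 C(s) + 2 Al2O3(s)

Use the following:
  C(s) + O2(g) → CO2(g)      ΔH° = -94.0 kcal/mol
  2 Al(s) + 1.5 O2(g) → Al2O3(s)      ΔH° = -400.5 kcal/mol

ΔH° = -519.0 kcal/mol

equation 1 reversed and × 3 (reverse to put CO2(g) on the reactant side; scale by 3 for the 3 CO2(g)): (-3)·(-94.0) = +282.0 kcal/mol
equation 2 × 2 (×2 to match 2 Al2O3(s) in the target): (2)·(-400.5) = -801.0 kcal/mol
Summing the manipulated equations, ΔH° = (+282.0) + (-801.0) = -519.0 kcal/mol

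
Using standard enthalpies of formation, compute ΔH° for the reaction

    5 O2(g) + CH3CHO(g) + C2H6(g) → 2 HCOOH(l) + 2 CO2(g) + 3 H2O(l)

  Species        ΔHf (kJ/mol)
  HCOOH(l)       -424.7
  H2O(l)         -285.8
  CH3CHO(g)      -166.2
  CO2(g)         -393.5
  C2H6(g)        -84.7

Products: 2·(-424.7) + 2·(-393.5) + 3·(-285.8) = -2493.8
Reactants: 5·(+0.0) + 1·(-166.2) + 1·(-84.7) = -250.9
ΔH° = (-2493.8) − (-250.9) = -2242.9 kJ/mol

ΔH° = -2242.9 kJ/mol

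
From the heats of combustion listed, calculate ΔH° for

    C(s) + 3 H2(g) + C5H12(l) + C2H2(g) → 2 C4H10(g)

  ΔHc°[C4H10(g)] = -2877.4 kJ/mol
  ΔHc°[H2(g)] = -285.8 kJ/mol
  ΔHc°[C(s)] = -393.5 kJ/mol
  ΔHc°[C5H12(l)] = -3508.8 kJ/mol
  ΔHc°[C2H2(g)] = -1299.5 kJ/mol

With combustion enthalpies, reactants minus products:
= [1·(-393.5) + 3·(-285.8) + 1·(-3508.8) + 1·(-1299.5)] − [2·(-2877.4)]
= -304.4 kJ/mol

ΔH° = -304.4 kJ/mol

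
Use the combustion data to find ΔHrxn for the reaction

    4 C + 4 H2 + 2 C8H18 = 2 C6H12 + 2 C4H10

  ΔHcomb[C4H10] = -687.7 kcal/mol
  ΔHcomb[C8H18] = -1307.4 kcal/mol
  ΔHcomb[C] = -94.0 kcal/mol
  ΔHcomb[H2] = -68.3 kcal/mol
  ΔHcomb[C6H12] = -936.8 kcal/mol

ΔHrxn = -15.0 kcal/mol

With combustion enthalpies, reactants minus products:
= [4·(-94.0) + 4·(-68.3) + 2·(-1307.4)] − [2·(-936.8) + 2·(-687.7)]
= -15.0 kcal/mol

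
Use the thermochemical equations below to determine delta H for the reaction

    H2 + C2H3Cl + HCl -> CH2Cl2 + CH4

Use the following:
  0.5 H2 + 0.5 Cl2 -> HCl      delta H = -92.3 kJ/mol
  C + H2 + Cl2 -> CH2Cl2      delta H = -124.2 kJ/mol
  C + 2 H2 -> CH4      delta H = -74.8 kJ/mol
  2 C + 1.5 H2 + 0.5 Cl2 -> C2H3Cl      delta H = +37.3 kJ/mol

equation 1 reversed (reverse to put HCl on the reactant side): +92.3 kJ/mol
equation 2 as written (CH2Cl2 already on the product side): -124.2 kJ/mol
equation 3 as written (CH4 already on the product side): -74.8 kJ/mol
equation 4 reversed (reverse to put C2H3Cl on the reactant side): -37.3 kJ/mol
delta H = (-1)·(-92.3) + (1)·(-124.2) + (1)·(-74.8) + (-1)·(+37.3) = -144.0 kJ/mol

delta H = -144.0 kJ/mol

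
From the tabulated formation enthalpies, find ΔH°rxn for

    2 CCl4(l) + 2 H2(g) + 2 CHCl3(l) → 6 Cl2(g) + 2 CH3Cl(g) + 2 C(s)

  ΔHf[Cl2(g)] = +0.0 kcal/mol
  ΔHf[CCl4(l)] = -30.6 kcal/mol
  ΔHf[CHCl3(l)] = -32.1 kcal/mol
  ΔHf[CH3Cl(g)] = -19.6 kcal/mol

Products: 6·(+0.0) + 2·(-19.6) + 2·(+0.0) = -39.2
Reactants: 2·(-30.6) + 2·(+0.0) + 2·(-32.1) = -125.4
ΔH°rxn = (-39.2) − (-125.4) = 86.2 kcal/mol

ΔH°rxn = 86.2 kcal/mol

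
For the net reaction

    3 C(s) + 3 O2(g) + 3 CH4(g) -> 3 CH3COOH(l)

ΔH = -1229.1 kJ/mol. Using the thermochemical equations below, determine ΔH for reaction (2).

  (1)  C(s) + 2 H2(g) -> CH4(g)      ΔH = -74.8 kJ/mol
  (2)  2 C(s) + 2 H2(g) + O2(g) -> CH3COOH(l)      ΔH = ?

ΔH = -484.5 kJ/mol

(1) reversed and × 3: (-3)·(-74.8) = +224.4 kJ/mol
(2) × 3: contributes 3·x
-1229.1 = (+224.4) + 3·x
x = (-1229.1 − (+224.4)) / (3) = -484.5 kJ/mol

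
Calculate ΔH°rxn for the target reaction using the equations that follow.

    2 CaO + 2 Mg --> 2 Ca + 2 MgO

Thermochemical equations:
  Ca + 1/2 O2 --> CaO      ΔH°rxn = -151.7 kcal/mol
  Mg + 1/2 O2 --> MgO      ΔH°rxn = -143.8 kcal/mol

equation 1 reversed and × 2: (-2)·(-151.7) = +303.4 kcal/mol
equation 2 × 2: (2)·(-143.8) = -287.6 kcal/mol
Summing the manipulated equations, ΔH°rxn = (-2)·(-151.7) + (2)·(-143.8) = 15.8 kcal/mol

ΔH°rxn = 15.8 kcal/mol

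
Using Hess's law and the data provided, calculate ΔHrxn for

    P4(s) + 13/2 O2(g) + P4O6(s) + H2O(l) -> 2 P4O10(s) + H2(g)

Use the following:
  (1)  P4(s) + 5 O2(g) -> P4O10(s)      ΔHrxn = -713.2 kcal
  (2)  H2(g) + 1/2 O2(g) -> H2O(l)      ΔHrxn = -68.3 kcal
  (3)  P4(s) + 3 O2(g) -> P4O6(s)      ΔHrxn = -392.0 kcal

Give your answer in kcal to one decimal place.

ΔHrxn = -966.1 kcal

(1) × 2: (2)·(-713.2) = -1426.4 kcal
(2) reversed: +68.3 kcal
(3) reversed: +392.0 kcal
ΔHrxn = (2)·(-713.2) + (-1)·(-68.3) + (-1)·(-392.0) = -966.1 kcal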